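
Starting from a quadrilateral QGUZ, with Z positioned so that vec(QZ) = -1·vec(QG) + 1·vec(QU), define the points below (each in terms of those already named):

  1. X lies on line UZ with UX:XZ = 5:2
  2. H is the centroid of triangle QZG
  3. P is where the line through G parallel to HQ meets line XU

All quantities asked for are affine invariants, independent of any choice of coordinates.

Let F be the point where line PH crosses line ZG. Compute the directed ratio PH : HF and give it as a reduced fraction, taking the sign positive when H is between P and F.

Work in coordinates with Q = (0, 0), G = (1, 0), U = (0, 1), Z = (-1, 1).
1. X lies on line UZ with UX:XZ = 5:2 ⇒ X = (-5/7, 1)
2. H is the centroid of triangle QZG ⇒ H = (0, 1/3)
3. P is where the line through G parallel to HQ meets line XU ⇒ P = (1, 1)
line PH meets ZG at F = (1/7, 3/7)
H = P + t·(F−P) with t = 7/6, so PH:HF = 7/6:-1/6

PH:HF = -7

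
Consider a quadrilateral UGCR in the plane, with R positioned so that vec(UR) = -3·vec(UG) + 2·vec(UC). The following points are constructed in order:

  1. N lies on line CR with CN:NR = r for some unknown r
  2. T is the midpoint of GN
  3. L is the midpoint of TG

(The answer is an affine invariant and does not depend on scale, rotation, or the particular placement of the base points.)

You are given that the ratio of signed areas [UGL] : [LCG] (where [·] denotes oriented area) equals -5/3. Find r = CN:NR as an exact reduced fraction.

Choose coordinates U = (0, 0), G = (1, 0), C = (0, 1), R = (-3, 2).
1. With CN:NR = r, write λ = r/(r+1) so N = C + λ·(R−C); N is affine-linear in λ
2. T is the midpoint of GN ⇒ T is an affine combination of earlier points and hence also affine-linear in λ
3. L is the midpoint of TG ⇒ L is an affine combination of earlier points and hence also affine-linear in λ
Every point depending on N is an affine combination of N and λ-independent points, so each such coordinate is linear in λ; the λ² term in each signed area is a multiple of (R−C)×(R−C) = 0, so 2·[UGL] and 2·[LCG] are each linear in λ. Evaluating at λ=0 and λ=1:
  2·[UGL] = 1/4·λ + 1/4,   2·[LCG] = -1/2·λ
So [UGL]:[LCG] = (1/4·λ + 1/4) / (-1/2·λ). Setting this equal to -5/3:
  1/4·λ + 1/4 = -5/3·(-1/2·λ)  ⇒  λ = 3/7
Then r = λ/(1−λ) = (3/7)/(4/7) = 3/4. Check: with r = 3/4, N = (-9/7, 10/7) and [UGL]:[LCG] = -5/3 as required.

r = 3/4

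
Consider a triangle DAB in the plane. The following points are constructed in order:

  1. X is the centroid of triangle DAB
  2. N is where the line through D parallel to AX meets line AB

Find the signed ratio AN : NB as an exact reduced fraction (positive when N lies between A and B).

AN:NB = -1/2

Work in coordinates with D = (0, 0), A = (1, 0), B = (0, 1).
1. X is the centroid of triangle DAB ⇒ X = (1/3, 1/3)
2. N is where the line through D parallel to AX meets line AB ⇒ N = (2, -1)
N = A + t·(B−A) with t = -1, so AN:NB = t:(1−t) = -1:2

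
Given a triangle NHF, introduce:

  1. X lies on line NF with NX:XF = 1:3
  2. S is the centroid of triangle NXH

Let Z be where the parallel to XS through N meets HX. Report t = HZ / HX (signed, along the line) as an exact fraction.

Assign N = (0, 0), H = (1, 0), F = (0, 1) — the answer is frame-independent, so this choice is without loss of generality.
1. X lies on line NF with NX:XF = 1:3 ⇒ X = (0, 1/4)
2. S is the centroid of triangle NXH ⇒ S = (1/3, 1/12)
through N parallel to XS: direction (1/3, -1/6); meets HX at Z = (-1, 1/2)
Z = H + t·(X−H) with t = 2

t = 2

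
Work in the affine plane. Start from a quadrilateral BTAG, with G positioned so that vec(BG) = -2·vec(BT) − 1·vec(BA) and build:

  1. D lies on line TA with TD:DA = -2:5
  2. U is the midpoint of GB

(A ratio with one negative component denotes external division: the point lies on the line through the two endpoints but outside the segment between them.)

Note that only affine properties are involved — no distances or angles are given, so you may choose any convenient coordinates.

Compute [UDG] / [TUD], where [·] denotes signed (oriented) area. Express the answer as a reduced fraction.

Choose coordinates B = (0, 0), T = (1, 0), A = (0, 1), G = (-2, -1).
1. D lies on line TA with TD:DA = -2:5 ⇒ D = (5/3, -2/3)
2. U is the midpoint of GB ⇒ U = (-1, -1/2)
2·[UDG] = -3/2, 2·[TUD] = 5/3
[UDG]:[TUD] = -3/2:5/3 = -9/10

[UDG]:[TUD] = -9/10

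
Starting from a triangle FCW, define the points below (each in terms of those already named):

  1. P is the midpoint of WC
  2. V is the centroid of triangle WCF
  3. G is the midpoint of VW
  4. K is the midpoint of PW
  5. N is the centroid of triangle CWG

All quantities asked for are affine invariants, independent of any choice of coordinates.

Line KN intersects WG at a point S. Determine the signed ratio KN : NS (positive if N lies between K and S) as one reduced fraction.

Work in coordinates with F = (0, 0), C = (1, 0), W = (0, 1).
1. P is the midpoint of WC ⇒ P = (1/2, 1/2)
2. V is the centroid of triangle WCF ⇒ V = (1/3, 1/3)
3. G is the midpoint of VW ⇒ G = (1/6, 2/3)
4. K is the midpoint of PW ⇒ K = (1/4, 3/4)
5. N is the centroid of triangle CWG ⇒ N = (7/18, 5/9)
line KN meets WG at S = (-1/6, 4/3)
N = K + t·(S−K) with t = -1/3, so KN:NS = -1/3:4/3

KN:NS = -1/4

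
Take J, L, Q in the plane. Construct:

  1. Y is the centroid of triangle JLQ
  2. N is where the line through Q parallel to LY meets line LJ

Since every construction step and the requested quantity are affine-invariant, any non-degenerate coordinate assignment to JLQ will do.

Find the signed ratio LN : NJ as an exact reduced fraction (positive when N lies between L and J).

Assign J = (0, 0), L = (1, 0), Q = (0, 1) — the answer is frame-independent, so this choice is without loss of generality.
1. Y is the centroid of triangle JLQ ⇒ Y = (1/3, 1/3)
2. N is where the line through Q parallel to LY meets line LJ ⇒ N = (2, 0)
N = L + t·(J−L) with t = -1, so LN:NJ = t:(1−t) = -1:2

LN:NJ = -1/2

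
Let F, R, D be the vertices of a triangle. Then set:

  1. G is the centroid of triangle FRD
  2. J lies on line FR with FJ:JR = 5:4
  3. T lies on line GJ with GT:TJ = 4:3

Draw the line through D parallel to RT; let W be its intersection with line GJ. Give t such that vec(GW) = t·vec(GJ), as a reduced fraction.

Work in coordinates with F = (0, 0), R = (1, 0), D = (0, 1).
1. G is the centroid of triangle FRD ⇒ G = (1/3, 1/3)
2. J lies on line FR with FJ:JR = 5:4 ⇒ J = (5/9, 0)
3. T lies on line GJ with GT:TJ = 4:3 ⇒ T = (29/63, 1/7)
through D parallel to RT: direction (-34/63, 1/7); meets GJ at W = (-17/126, 29/28)
W = G + t·(J−G) with t = -59/28

t = -59/28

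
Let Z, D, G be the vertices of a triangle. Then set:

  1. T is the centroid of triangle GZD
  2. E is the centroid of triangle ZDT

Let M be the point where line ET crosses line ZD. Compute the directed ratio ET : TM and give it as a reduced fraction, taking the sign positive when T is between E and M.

Choose coordinates Z = (0, 0), D = (1, 0), G = (0, 1).
1. T is the centroid of triangle GZD ⇒ T = (1/3, 1/3)
2. E is the centroid of triangle ZDT ⇒ E = (4/9, 1/9)
line ET meets ZD at M = (1/2, 0)
T = E + t·(M−E) with t = -2, so ET:TM = -2:3

ET:TM = -2/3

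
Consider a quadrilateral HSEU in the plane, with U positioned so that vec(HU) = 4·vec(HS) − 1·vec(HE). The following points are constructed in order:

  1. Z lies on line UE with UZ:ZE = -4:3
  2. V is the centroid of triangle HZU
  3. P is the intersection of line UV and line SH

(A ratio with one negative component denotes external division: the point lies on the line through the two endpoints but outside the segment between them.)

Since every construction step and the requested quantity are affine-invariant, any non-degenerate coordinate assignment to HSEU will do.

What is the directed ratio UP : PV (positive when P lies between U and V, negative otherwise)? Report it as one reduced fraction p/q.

UP:PV = 1/2

Choose coordinates H = (0, 0), S = (1, 0), E = (0, 1), U = (4, -1).
1. Z lies on line UE with UZ:ZE = -4:3 ⇒ Z = (-12, 7)
2. V is the centroid of triangle HZU ⇒ V = (-8/3, 2)
3. P is the intersection of line UV and line SH ⇒ P = (16/9, 0)
P = U + t·(V−U) with t = 1/3, so UP:PV = t:(1−t) = 1/3:2/3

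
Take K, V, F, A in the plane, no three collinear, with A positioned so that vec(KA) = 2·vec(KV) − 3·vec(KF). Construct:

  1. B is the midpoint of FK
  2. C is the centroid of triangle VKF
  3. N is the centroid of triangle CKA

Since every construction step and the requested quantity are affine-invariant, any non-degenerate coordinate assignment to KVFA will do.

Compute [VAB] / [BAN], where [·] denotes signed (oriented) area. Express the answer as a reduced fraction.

Work in coordinates with K = (0, 0), V = (1, 0), F = (0, 1), A = (2, -3).
1. B is the midpoint of FK ⇒ B = (0, 1/2)
2. C is the centroid of triangle VKF ⇒ C = (1/3, 1/3)
3. N is the centroid of triangle CKA ⇒ N = (7/9, -8/9)
2·[VAB] = -5/2, 2·[BAN] = -1/18
[VAB]:[BAN] = -5/2:-1/18 = 45

[VAB]:[BAN] = 45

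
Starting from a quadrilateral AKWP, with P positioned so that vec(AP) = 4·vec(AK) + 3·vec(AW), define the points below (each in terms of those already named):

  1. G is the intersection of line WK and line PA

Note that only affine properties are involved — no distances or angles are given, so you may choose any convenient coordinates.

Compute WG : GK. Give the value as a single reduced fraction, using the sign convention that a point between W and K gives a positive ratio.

Set A = (0, 0), K = (1, 0), W = (0, 1), P = (4, 3); any affine frame gives the same invariant.
1. G is the intersection of line WK and line PA ⇒ G = (4/7, 3/7)
G = W + t·(K−W) with t = 4/7, so WG:GK = t:(1−t) = 4/7:3/7

WG:GK = 4/3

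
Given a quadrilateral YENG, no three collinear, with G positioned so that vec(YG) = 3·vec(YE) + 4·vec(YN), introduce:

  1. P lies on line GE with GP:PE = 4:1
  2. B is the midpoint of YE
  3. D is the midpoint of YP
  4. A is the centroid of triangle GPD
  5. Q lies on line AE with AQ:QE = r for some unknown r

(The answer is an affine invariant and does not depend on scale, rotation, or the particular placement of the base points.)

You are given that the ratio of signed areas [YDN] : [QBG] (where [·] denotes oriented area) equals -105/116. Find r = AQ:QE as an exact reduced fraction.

r = 1/4

Choose coordinates Y = (0, 0), E = (1, 0), N = (0, 1), G = (3, 4).
1. P lies on line GE with GP:PE = 4:1 ⇒ P = (7/5, 4/5)
2. B is the midpoint of YE ⇒ B = (1/2, 0)
3. D is the midpoint of YP ⇒ D = (7/10, 2/5)
4. A is the centroid of triangle GPD ⇒ A = (17/10, 26/15)
5. With AQ:QE = r, write λ = r/(r+1) so Q = A + λ·(E−A); Q is affine-linear in λ
Every point depending on Q is an affine combination of Q and λ-independent points, so each such coordinate is linear in λ; the λ² term in each signed area is a multiple of (E−A)×(E−A) = 0, so 2·[YDN] and 2·[QBG] are each linear in λ. Evaluating at λ=0 and λ=1:
  2·[YDN] = 7/10,   2·[QBG] = -23/15·λ − 7/15
So [YDN]:[QBG] = (7/10) / (-23/15·λ − 7/15). Setting this equal to -105/116:
  7/10 = -105/116·(-23/15·λ − 7/15)  ⇒  λ = 1/5
Then r = λ/(1−λ) = (1/5)/(4/5) = 1/4. Check: with r = 1/4, Q = (39/25, 104/75) and [YDN]:[QBG] = -105/116 as required.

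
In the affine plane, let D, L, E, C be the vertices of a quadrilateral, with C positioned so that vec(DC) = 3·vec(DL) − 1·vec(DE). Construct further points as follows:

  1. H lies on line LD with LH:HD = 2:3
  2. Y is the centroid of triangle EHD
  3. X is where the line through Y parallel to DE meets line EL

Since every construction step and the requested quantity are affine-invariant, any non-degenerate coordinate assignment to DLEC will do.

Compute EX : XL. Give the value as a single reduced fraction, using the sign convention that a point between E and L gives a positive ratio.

Choose coordinates D = (0, 0), L = (1, 0), E = (0, 1), C = (3, -1).
1. H lies on line LD with LH:HD = 2:3 ⇒ H = (3/5, 0)
2. Y is the centroid of triangle EHD ⇒ Y = (1/5, 1/3)
3. X is where the line through Y parallel to DE meets line EL ⇒ X = (1/5, 4/5)
X = E + t·(L−E) with t = 1/5, so EX:XL = t:(1−t) = 1/5:4/5

EX:XL = 1/4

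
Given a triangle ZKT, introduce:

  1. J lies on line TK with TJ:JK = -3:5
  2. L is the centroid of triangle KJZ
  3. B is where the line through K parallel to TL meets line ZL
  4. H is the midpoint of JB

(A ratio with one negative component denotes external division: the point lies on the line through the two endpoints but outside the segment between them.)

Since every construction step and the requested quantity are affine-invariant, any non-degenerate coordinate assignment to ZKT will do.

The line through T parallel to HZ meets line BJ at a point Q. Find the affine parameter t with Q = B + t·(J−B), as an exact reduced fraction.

Set Z = (0, 0), K = (1, 0), T = (0, 1); any affine frame gives the same invariant.
1. J lies on line TK with TJ:JK = -3:5 ⇒ J = (-3/2, 5/2)
2. L is the centroid of triangle KJZ ⇒ L = (-1/6, 5/6)
3. B is where the line through K parallel to TL meets line ZL ⇒ B = (1/6, -5/6)
4. H is the midpoint of JB ⇒ H = (-2/3, 5/6)
through T parallel to HZ: direction (2/3, -5/6); meets BJ at Q = (-2, 7/2)
Q = B + t·(J−B) with t = 13/10

t = 13/10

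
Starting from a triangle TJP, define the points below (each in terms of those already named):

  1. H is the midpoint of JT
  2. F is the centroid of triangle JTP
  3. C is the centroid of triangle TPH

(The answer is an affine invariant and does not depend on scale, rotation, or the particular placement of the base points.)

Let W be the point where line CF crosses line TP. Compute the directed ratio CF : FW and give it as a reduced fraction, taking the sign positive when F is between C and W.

Choose coordinates T = (0, 0), J = (1, 0), P = (0, 1).
1. H is the midpoint of JT ⇒ H = (1/2, 0)
2. F is the centroid of triangle JTP ⇒ F = (1/3, 1/3)
3. C is the centroid of triangle TPH ⇒ C = (1/6, 1/3)
line CF meets TP at W = (0, 1/3)
F = C + t·(W−C) with t = -1, so CF:FW = -1:2

CF:FW = -1/2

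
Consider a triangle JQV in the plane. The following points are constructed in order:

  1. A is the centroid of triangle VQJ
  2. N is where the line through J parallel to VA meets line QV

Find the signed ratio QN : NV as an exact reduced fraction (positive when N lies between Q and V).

QN:NV = -2

Assign J = (0, 0), Q = (1, 0), V = (0, 1) — the answer is frame-independent, so this choice is without loss of generality.
1. A is the centroid of triangle VQJ ⇒ A = (1/3, 1/3)
2. N is where the line through J parallel to VA meets line QV ⇒ N = (-1, 2)
N = Q + t·(V−Q) with t = 2, so QN:NV = t:(1−t) = 2:-1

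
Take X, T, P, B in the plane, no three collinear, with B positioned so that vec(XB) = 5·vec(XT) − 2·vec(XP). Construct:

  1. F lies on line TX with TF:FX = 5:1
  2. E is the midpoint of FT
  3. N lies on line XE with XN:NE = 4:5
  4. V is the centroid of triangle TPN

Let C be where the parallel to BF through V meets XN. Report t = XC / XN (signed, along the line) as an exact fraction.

Choose coordinates X = (0, 0), T = (1, 0), P = (0, 1), B = (5, -2).
1. F lies on line TX with TF:FX = 5:1 ⇒ F = (1/6, 0)
2. E is the midpoint of FT ⇒ E = (7/12, 0)
3. N lies on line XE with XN:NE = 4:5 ⇒ N = (7/27, 0)
4. V is the centroid of triangle TPN ⇒ V = (34/81, 1/3)
through V parallel to BF: direction (-29/6, 2); meets XN at C = (397/324, 0)
C = X + t·(N−X) with t = 397/84

t = 397/84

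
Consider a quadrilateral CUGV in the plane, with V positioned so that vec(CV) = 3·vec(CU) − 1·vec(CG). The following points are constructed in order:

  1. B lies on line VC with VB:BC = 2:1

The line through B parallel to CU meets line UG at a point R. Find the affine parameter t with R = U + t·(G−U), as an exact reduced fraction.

Work in coordinates with C = (0, 0), U = (1, 0), G = (0, 1), V = (3, -1).
1. B lies on line VC with VB:BC = 2:1 ⇒ B = (1, -1/3)
through B parallel to CU: direction (1, 0); meets UG at R = (4/3, -1/3)
R = U + t·(G−U) with t = -1/3

t = -1/3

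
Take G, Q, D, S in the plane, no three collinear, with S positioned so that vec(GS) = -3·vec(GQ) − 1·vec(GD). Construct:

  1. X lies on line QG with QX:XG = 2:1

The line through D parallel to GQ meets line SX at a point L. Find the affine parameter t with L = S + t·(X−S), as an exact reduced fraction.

t = 2

Work in coordinates with G = (0, 0), Q = (1, 0), D = (0, 1), S = (-3, -1).
1. X lies on line QG with QX:XG = 2:1 ⇒ X = (1/3, 0)
through D parallel to GQ: direction (1, 0); meets SX at L = (11/3, 1)
L = S + t·(X−S) with t = 2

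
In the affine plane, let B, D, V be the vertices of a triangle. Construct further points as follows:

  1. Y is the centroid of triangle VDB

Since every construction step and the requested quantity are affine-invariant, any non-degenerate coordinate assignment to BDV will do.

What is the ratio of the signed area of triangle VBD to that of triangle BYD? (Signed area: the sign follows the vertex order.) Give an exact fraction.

Choose coordinates B = (0, 0), D = (1, 0), V = (0, 1).
1. Y is the centroid of triangle VDB ⇒ Y = (1/3, 1/3)
2·[VBD] = 1, 2·[BYD] = -1/3
[VBD]:[BYD] = 1:-1/3 = -3

[VBD]:[BYD] = -3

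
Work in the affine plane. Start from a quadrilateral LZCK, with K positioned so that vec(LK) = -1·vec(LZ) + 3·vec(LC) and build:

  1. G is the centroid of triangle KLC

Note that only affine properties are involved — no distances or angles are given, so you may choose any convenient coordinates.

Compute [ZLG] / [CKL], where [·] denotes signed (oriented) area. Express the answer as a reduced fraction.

Assign L = (0, 0), Z = (1, 0), C = (0, 1), K = (-1, 3) — the answer is frame-independent, so this choice is without loss of generality.
1. G is the centroid of triangle KLC ⇒ G = (-1/3, 4/3)
2·[ZLG] = -4/3, 2·[CKL] = 1
[ZLG]:[CKL] = -4/3:1 = -4/3

[ZLG]:[CKL] = -4/3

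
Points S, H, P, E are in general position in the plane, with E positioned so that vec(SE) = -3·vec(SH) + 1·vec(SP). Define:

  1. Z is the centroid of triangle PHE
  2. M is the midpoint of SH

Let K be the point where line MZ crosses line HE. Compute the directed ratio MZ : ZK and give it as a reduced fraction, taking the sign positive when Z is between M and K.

Work in coordinates with S = (0, 0), H = (1, 0), P = (0, 1), E = (-3, 1).
1. Z is the centroid of triangle PHE ⇒ Z = (-2/3, 2/3)
2. M is the midpoint of SH ⇒ M = (1/2, 0)
line MZ meets HE at K = (1/9, 2/9)
Z = M + t·(K−M) with t = 3, so MZ:ZK = 3:-2

MZ:ZK = -3/2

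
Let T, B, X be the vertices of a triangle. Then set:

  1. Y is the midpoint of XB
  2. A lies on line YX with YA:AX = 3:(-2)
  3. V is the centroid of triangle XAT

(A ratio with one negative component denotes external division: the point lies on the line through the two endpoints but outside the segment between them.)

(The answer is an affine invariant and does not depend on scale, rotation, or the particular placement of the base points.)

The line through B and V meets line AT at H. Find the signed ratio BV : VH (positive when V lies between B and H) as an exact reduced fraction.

Choose coordinates T = (0, 0), B = (1, 0), X = (0, 1).
1. Y is the midpoint of XB ⇒ Y = (1/2, 1/2)
2. A lies on line YX with YA:AX = 3:(-2) ⇒ A = (-1, 2)
3. V is the centroid of triangle XAT ⇒ V = (-1/3, 1)
line BV meets AT at H = (-3/5, 6/5)
V = B + t·(H−B) with t = 5/6, so BV:VH = 5/6:1/6

BV:VH = 5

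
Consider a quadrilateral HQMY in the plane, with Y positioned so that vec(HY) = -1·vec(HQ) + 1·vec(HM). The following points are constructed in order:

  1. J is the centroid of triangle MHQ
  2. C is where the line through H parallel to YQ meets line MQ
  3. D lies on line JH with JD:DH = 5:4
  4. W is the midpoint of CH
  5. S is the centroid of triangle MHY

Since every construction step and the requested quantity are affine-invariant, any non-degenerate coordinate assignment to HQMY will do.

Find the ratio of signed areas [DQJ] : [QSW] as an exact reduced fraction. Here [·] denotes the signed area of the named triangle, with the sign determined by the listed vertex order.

[DQJ]:[QSW] = 5/18

Assign H = (0, 0), Q = (1, 0), M = (0, 1), Y = (-1, 1) — the answer is frame-independent, so this choice is without loss of generality.
1. J is the centroid of triangle MHQ ⇒ J = (1/3, 1/3)
2. C is where the line through H parallel to YQ meets line MQ ⇒ C = (2, -1)
3. D lies on line JH with JD:DH = 5:4 ⇒ D = (4/27, 4/27)
4. W is the midpoint of CH ⇒ W = (1, -1/2)
5. S is the centroid of triangle MHY ⇒ S = (-1/3, 2/3)
2·[DQJ] = 5/27, 2·[QSW] = 2/3
[DQJ]:[QSW] = 5/27:2/3 = 5/18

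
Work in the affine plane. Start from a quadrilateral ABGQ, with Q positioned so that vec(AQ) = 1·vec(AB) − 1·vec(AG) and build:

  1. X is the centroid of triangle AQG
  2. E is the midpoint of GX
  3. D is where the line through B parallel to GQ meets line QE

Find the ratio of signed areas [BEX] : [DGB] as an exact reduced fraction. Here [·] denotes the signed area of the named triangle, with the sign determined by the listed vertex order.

[BEX]:[DGB] = -1/15

Assign A = (0, 0), B = (1, 0), G = (0, 1), Q = (1, -1) — the answer is frame-independent, so this choice is without loss of generality.
1. X is the centroid of triangle AQG ⇒ X = (1/3, 0)
2. E is the midpoint of GX ⇒ E = (1/6, 1/2)
3. D is where the line through B parallel to GQ meets line QE ⇒ D = (6, -10)
2·[BEX] = 1/3, 2·[DGB] = -5
[BEX]:[DGB] = 1/3:-5 = -1/15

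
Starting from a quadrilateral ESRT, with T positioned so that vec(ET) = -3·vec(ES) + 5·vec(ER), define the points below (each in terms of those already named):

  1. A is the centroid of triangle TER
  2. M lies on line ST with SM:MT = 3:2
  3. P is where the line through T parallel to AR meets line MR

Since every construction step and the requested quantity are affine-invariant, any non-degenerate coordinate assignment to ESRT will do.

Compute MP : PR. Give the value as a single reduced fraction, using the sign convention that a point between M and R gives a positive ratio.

Set E = (0, 0), S = (1, 0), R = (0, 1), T = (-3, 5); any affine frame gives the same invariant.
1. A is the centroid of triangle TER ⇒ A = (-1, 2)
2. M lies on line ST with SM:MT = 3:2 ⇒ M = (-7/5, 3)
3. P is where the line through T parallel to AR meets line MR ⇒ P = (-7/3, 13/3)
P = M + t·(R−M) with t = -2/3, so MP:PR = t:(1−t) = -2/3:5/3

MP:PR = -2/5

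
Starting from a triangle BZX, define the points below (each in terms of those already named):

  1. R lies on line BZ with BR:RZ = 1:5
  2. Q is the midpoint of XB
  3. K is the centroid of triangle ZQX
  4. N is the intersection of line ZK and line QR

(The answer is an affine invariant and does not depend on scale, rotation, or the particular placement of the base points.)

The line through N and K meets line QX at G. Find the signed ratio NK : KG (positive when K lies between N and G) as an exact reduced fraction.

Assign B = (0, 0), Z = (1, 0), X = (0, 1) — the answer is frame-independent, so this choice is without loss of generality.
1. R lies on line BZ with BR:RZ = 1:5 ⇒ R = (1/6, 0)
2. Q is the midpoint of XB ⇒ Q = (0, 1/2)
3. K is the centroid of triangle ZQX ⇒ K = (1/3, 1/2)
4. N is the intersection of line ZK and line QR ⇒ N = (-1/9, 5/6)
line NK meets QX at G = (0, 3/4)
K = N + t·(G−N) with t = 4, so NK:KG = 4:-3

NK:KG = -4/3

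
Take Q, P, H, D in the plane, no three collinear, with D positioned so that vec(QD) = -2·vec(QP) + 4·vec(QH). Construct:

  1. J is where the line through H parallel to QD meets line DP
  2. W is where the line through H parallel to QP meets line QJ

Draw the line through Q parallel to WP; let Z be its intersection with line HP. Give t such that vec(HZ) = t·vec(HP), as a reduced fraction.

t = 5

Work in coordinates with Q = (0, 0), P = (1, 0), H = (0, 1), D = (-2, 4).
1. J is where the line through H parallel to QD meets line DP ⇒ J = (-1/2, 2)
2. W is where the line through H parallel to QP meets line QJ ⇒ W = (-1/4, 1)
through Q parallel to WP: direction (5/4, -1); meets HP at Z = (5, -4)
Z = H + t·(P−H) with t = 5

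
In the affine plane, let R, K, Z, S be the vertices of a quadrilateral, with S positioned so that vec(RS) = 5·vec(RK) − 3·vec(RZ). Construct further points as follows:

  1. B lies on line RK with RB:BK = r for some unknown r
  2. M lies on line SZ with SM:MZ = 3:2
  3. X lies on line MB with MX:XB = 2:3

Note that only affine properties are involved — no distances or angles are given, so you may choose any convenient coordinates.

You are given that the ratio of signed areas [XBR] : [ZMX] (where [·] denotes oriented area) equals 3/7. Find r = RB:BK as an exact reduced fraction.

Choose coordinates R = (0, 0), K = (1, 0), Z = (0, 1), S = (5, -3).
1. With RB:BK = r, write λ = r/(r+1) so B = R + λ·(K−R); B is affine-linear in λ
2. M lies on line SZ with SM:MZ = 3:2 ⇒ M = (2, -3/5)
3. X lies on line MB with MX:XB = 2:3 ⇒ X is an affine combination of earlier points and hence also affine-linear in λ
Every point depending on B is an affine combination of B and λ-independent points, so each such coordinate is linear in λ; the λ² term in each signed area is a multiple of (K−R)×(K−R) = 0, so 2·[XBR] and 2·[ZMX] are each linear in λ. Evaluating at λ=0 and λ=1:
  2·[XBR] = 9/25·λ,   2·[ZMX] = 16/25·λ − 4/5
So [XBR]:[ZMX] = (9/25·λ) / (16/25·λ − 4/5). Setting this equal to 3/7:
  9/25·λ = 3/7·(16/25·λ − 4/5)  ⇒  λ = -4
Then r = λ/(1−λ) = (-4)/(5) = -4/5. Check: with r = -4/5, B = (-4, 0) and [XBR]:[ZMX] = 3/7 as required.

r = -4/5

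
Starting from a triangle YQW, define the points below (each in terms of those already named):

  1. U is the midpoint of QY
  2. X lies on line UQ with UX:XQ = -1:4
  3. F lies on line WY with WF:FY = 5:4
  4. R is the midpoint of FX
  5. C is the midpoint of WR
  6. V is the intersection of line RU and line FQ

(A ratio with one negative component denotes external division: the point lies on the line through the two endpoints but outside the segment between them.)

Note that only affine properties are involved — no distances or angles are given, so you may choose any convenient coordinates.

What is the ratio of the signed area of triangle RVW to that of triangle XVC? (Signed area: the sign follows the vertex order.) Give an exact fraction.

Work in coordinates with Y = (0, 0), Q = (1, 0), W = (0, 1).
1. U is the midpoint of QY ⇒ U = (1/2, 0)
2. X lies on line UQ with UX:XQ = -1:4 ⇒ X = (1/3, 0)
3. F lies on line WY with WF:FY = 5:4 ⇒ F = (0, 4/9)
4. R is the midpoint of FX ⇒ R = (1/6, 2/9)
5. C is the midpoint of WR ⇒ C = (1/12, 11/18)
6. V is the intersection of line RU and line FQ ⇒ V = (-1/2, 2/3)
2·[RVW] = -4/9, 2·[XVC] = -37/108
[RVW]:[XVC] = -4/9:-37/108 = 48/37

[RVW]:[XVC] = 48/37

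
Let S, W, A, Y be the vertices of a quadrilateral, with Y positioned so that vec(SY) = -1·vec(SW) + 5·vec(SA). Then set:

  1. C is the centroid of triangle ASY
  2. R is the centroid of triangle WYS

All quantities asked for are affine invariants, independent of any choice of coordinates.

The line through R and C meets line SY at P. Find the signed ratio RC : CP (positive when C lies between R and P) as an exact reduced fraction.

Assign S = (0, 0), W = (1, 0), A = (0, 1), Y = (-1, 5) — the answer is frame-independent, so this choice is without loss of generality.
1. C is the centroid of triangle ASY ⇒ C = (-1/3, 2)
2. R is the centroid of triangle WYS ⇒ R = (0, 5/3)
line RC meets SY at P = (-5/12, 25/12)
C = R + t·(P−R) with t = 4/5, so RC:CP = 4/5:1/5

RC:CP = 4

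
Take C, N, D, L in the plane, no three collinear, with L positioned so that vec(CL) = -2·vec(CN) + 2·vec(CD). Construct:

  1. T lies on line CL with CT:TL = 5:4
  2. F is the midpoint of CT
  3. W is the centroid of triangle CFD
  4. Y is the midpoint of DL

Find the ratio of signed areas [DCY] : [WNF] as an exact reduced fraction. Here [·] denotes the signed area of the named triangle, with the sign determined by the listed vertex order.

Choose coordinates C = (0, 0), N = (1, 0), D = (0, 1), L = (-2, 2).
1. T lies on line CL with CT:TL = 5:4 ⇒ T = (-10/9, 10/9)
2. F is the midpoint of CT ⇒ F = (-5/9, 5/9)
3. W is the centroid of triangle CFD ⇒ W = (-5/27, 14/27)
4. Y is the midpoint of DL ⇒ Y = (-1, 3/2)
2·[DCY] = -1, 2·[WNF] = -4/27
[DCY]:[WNF] = -1:-4/27 = 27/4

[DCY]:[WNF] = 27/4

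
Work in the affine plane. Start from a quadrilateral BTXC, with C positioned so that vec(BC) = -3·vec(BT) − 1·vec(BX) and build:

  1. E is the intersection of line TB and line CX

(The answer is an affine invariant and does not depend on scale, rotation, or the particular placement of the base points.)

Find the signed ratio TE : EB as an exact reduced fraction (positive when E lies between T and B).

Set B = (0, 0), T = (1, 0), X = (0, 1), C = (-3, -1); any affine frame gives the same invariant.
1. E is the intersection of line TB and line CX ⇒ E = (-3/2, 0)
E = T + t·(B−T) with t = 5/2, so TE:EB = t:(1−t) = 5/2:-3/2

TE:EB = -5/3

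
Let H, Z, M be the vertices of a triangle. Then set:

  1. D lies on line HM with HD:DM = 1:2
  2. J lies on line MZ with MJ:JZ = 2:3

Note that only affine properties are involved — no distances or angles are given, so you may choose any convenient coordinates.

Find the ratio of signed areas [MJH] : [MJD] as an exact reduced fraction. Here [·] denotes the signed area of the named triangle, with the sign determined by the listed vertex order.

[MJH]:[MJD] = 3/2

Work in coordinates with H = (0, 0), Z = (1, 0), M = (0, 1).
1. D lies on line HM with HD:DM = 1:2 ⇒ D = (0, 1/3)
2. J lies on line MZ with MJ:JZ = 2:3 ⇒ J = (2/5, 3/5)
2·[MJH] = -2/5, 2·[MJD] = -4/15
[MJH]:[MJD] = -2/5:-4/15 = 3/2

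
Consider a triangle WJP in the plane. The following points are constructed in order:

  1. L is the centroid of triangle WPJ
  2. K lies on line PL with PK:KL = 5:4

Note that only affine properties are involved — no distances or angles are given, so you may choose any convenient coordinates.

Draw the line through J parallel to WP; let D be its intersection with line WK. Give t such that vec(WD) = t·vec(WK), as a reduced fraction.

Assign W = (0, 0), J = (1, 0), P = (0, 1) — the answer is frame-independent, so this choice is without loss of generality.
1. L is the centroid of triangle WPJ ⇒ L = (1/3, 1/3)
2. K lies on line PL with PK:KL = 5:4 ⇒ K = (5/27, 17/27)
through J parallel to WP: direction (0, 1); meets WK at D = (1, 17/5)
D = W + t·(K−W) with t = 27/5

t = 27/5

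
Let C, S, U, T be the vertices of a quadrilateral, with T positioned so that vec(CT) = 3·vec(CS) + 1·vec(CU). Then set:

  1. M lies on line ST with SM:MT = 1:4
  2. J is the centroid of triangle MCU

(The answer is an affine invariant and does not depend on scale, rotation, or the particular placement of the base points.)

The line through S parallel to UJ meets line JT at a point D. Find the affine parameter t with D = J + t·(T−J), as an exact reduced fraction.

Assign C = (0, 0), S = (1, 0), U = (0, 1), T = (3, 1) — the answer is frame-independent, so this choice is without loss of generality.
1. M lies on line ST with SM:MT = 1:4 ⇒ M = (7/5, 1/5)
2. J is the centroid of triangle MCU ⇒ J = (7/15, 2/5)
through S parallel to UJ: direction (7/15, -3/5); meets JT at D = (53/81, 4/9)
D = J + t·(T−J) with t = 2/27

t = 2/27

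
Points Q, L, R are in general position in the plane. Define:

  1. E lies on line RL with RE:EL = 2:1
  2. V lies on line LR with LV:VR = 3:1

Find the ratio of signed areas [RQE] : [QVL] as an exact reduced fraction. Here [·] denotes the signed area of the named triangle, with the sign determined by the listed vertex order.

Assign Q = (0, 0), L = (1, 0), R = (0, 1) — the answer is frame-independent, so this choice is without loss of generality.
1. E lies on line RL with RE:EL = 2:1 ⇒ E = (2/3, 1/3)
2. V lies on line LR with LV:VR = 3:1 ⇒ V = (1/4, 3/4)
2·[RQE] = 2/3, 2·[QVL] = -3/4
[RQE]:[QVL] = 2/3:-3/4 = -8/9

[RQE]:[QVL] = -8/9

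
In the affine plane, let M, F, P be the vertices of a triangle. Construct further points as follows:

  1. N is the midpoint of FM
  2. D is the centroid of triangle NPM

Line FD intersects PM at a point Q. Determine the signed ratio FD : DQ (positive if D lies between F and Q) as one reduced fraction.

FD:DQ = 5

Choose coordinates M = (0, 0), F = (1, 0), P = (0, 1).
1. N is the midpoint of FM ⇒ N = (1/2, 0)
2. D is the centroid of triangle NPM ⇒ D = (1/6, 1/3)
line FD meets PM at Q = (0, 2/5)
D = F + t·(Q−F) with t = 5/6, so FD:DQ = 5/6:1/6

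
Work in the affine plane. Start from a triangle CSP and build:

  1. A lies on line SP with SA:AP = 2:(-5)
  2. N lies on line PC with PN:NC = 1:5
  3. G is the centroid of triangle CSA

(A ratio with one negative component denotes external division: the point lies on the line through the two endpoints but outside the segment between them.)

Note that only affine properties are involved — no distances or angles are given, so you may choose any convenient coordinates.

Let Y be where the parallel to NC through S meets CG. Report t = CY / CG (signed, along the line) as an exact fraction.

t = 9/8

Work in coordinates with C = (0, 0), S = (1, 0), P = (0, 1).
1. A lies on line SP with SA:AP = 2:(-5) ⇒ A = (5/3, -2/3)
2. N lies on line PC with PN:NC = 1:5 ⇒ N = (0, 5/6)
3. G is the centroid of triangle CSA ⇒ G = (8/9, -2/9)
through S parallel to NC: direction (0, -5/6); meets CG at Y = (1, -1/4)
Y = C + t·(G−C) with t = 9/8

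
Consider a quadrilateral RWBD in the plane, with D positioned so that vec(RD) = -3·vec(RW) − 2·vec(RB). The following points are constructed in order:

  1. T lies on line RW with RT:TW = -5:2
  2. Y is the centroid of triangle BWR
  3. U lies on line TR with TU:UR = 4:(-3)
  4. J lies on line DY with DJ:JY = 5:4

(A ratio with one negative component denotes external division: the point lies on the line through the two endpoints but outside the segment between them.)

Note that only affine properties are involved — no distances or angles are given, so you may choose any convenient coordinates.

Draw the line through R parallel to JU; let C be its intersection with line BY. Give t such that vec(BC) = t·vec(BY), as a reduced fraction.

Work in coordinates with R = (0, 0), W = (1, 0), B = (0, 1), D = (-3, -2).
1. T lies on line RW with RT:TW = -5:2 ⇒ T = (5/3, 0)
2. Y is the centroid of triangle BWR ⇒ Y = (1/3, 1/3)
3. U lies on line TR with TU:UR = 4:(-3) ⇒ U = (-5, 0)
4. J lies on line DY with DJ:JY = 5:4 ⇒ J = (-31/27, -19/27)
through R parallel to JU: direction (-104/27, 19/27); meets BY at C = (104/189, -19/189)
C = B + t·(Y−B) with t = 104/63

t = 104/63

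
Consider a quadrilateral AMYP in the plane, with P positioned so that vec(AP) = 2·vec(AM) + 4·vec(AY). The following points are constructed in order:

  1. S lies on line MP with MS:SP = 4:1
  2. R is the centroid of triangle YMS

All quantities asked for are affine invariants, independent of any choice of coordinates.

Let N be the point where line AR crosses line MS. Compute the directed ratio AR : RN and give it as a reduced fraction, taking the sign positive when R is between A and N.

AR:RN = 7/5

Choose coordinates A = (0, 0), M = (1, 0), Y = (0, 1), P = (2, 4).
1. S lies on line MP with MS:SP = 4:1 ⇒ S = (9/5, 16/5)
2. R is the centroid of triangle YMS ⇒ R = (14/15, 7/5)
line AR meets MS at N = (8/5, 12/5)
R = A + t·(N−A) with t = 7/12, so AR:RN = 7/12:5/12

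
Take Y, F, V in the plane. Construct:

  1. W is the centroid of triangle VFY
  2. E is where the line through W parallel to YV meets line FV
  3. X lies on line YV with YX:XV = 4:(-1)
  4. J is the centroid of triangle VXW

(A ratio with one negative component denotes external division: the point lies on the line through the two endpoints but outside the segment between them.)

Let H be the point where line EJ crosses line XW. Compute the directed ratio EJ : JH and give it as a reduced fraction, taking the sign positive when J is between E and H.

EJ:JH = -4

Choose coordinates Y = (0, 0), F = (1, 0), V = (0, 1).
1. W is the centroid of triangle VFY ⇒ W = (1/3, 1/3)
2. E is where the line through W parallel to YV meets line FV ⇒ E = (1/3, 2/3)
3. X lies on line YV with YX:XV = 4:(-1) ⇒ X = (0, 4/3)
4. J is the centroid of triangle VXW ⇒ J = (1/9, 8/9)
line EJ meets XW at H = (1/6, 5/6)
J = E + t·(H−E) with t = 4/3, so EJ:JH = 4/3:-1/3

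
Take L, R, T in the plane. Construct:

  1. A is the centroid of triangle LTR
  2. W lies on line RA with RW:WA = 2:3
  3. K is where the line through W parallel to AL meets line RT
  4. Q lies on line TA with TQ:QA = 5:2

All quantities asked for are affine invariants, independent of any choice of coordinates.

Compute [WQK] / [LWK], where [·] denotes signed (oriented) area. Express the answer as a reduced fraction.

Work in coordinates with L = (0, 0), R = (1, 0), T = (0, 1).
1. A is the centroid of triangle LTR ⇒ A = (1/3, 1/3)
2. W lies on line RA with RW:WA = 2:3 ⇒ W = (11/15, 2/15)
3. K is where the line through W parallel to AL meets line RT ⇒ K = (4/5, 1/5)
4. Q lies on line TA with TQ:QA = 5:2 ⇒ Q = (5/21, 11/21)
2·[WQK] = -31/525, 2·[LWK] = 1/25
[WQK]:[LWK] = -31/525:1/25 = -31/21

[WQK]:[LWK] = -31/21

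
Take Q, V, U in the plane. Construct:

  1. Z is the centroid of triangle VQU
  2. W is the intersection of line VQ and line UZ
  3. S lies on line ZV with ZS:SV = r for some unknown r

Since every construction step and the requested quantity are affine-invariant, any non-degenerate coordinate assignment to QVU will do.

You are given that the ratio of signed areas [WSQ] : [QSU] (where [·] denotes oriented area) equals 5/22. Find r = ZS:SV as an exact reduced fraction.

r = 2/5

Choose coordinates Q = (0, 0), V = (1, 0), U = (0, 1).
1. Z is the centroid of triangle VQU ⇒ Z = (1/3, 1/3)
2. W is the intersection of line VQ and line UZ ⇒ W = (1/2, 0)
3. With ZS:SV = r, write λ = r/(r+1) so S = Z + λ·(V−Z); S is affine-linear in λ
Every point depending on S is an affine combination of S and λ-independent points, so each such coordinate is linear in λ; the λ² term in each signed area is a multiple of (V−Z)×(V−Z) = 0, so 2·[WSQ] and 2·[QSU] are each linear in λ. Evaluating at λ=0 and λ=1:
  2·[WSQ] = -1/6·λ + 1/6,   2·[QSU] = 2/3·λ + 1/3
So [WSQ]:[QSU] = (-1/6·λ + 1/6) / (2/3·λ + 1/3). Setting this equal to 5/22:
  -1/6·λ + 1/6 = 5/22·(2/3·λ + 1/3)  ⇒  λ = 2/7
Then r = λ/(1−λ) = (2/7)/(5/7) = 2/5. Check: with r = 2/5, S = (11/21, 5/21) and [WSQ]:[QSU] = 5/22 as required.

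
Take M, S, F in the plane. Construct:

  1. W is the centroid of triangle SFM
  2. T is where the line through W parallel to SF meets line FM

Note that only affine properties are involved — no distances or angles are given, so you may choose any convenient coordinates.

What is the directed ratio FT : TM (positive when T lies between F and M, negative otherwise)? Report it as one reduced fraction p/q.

Set M = (0, 0), S = (1, 0), F = (0, 1); any affine frame gives the same invariant.
1. W is the centroid of triangle SFM ⇒ W = (1/3, 1/3)
2. T is where the line through W parallel to SF meets line FM ⇒ T = (0, 2/3)
T = F + t·(M−F) with t = 1/3, so FT:TM = t:(1−t) = 1/3:2/3

FT:TM = 1/2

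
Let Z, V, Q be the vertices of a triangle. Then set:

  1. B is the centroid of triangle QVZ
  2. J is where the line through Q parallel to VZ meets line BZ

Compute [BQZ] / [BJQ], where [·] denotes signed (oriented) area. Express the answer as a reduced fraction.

[BQZ]:[BJQ] = 1/2

Set Z = (0, 0), V = (1, 0), Q = (0, 1); any affine frame gives the same invariant.
1. B is the centroid of triangle QVZ ⇒ B = (1/3, 1/3)
2. J is where the line through Q parallel to VZ meets line BZ ⇒ J = (1, 1)
2·[BQZ] = 1/3, 2·[BJQ] = 2/3
[BQZ]:[BJQ] = 1/3:2/3 = 1/2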